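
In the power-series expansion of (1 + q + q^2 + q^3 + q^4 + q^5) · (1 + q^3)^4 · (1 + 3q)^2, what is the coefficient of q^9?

160

(1 + q + q^2 + q^3 + q^4 + q^5) has coefficients 1,1,1,1,1,1 for degrees 0…5.
(1 + q^3)^4 has coefficients 1,0,0,4,0,0,6,0,0,4 for degrees 0…9.
Finally multiplying by (1 + 3q)^2, the product of all factors after the first has coefficients 1,6,9,4,24,36,6,36,54,4 for degrees 0…9.
[q^9] = 1·4 + 1·54 + 1·36 + 1·6 + 1·36 + 1·24 = 160.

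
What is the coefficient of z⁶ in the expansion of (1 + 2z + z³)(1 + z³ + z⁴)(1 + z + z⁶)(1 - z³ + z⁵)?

5

(1 + 2z + z³) has coefficients 1,2,0,1 for degrees 0…3.
(1 + z³ + z⁴) has coefficients 1,0,0,1,1,0,0 for degrees 0…6.
Multiplying by (1 + z + z⁶) gives running coefficients 1,1,0,1,2,1,1 for degrees 0…6.
Finally multiplying by (1 - z³ + z⁵), the product of all factors after the first has coefficients 1,1,0,0,1,2,1 for degrees 0…6.
[z⁶] = 1·1 + 2·2 + 1·0 = 5.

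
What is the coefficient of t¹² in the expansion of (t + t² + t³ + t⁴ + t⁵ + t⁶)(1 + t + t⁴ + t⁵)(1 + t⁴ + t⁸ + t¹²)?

(t + t² + t³ + t⁴ + t⁵ + t⁶) has coefficients 0,1,1,1,1,1,1 for degrees 0…6.
(1 + t + t⁴ + t⁵) has coefficients 1,1,0,0,1,1,0,0,0,0,0,0,0 for degrees 0…12.
Finally multiplying by (1 + t⁴ + t⁸ + t¹²), the product of all factors after the first has coefficients 1,1,0,0,2,2,0,0,2,2,0,0,2 for degrees 0…12.
[t¹²] = 1·0 + 1·0 + 1·2 + 1·2 + 1·0 + 1·0 = 4.

4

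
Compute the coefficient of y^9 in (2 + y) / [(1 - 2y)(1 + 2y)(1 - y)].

1023

Partial fractions give a closed form: a_n = (5/2)·2^n + (1/2)·(-2)^n + (-1)·1^n.
At n = 9: a_9 = 1023.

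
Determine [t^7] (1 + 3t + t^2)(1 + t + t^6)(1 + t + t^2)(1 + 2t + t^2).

7

(1 + 3t + t^2) has coefficients 1,3,1 for degrees 0…2.
(1 + t + t^6) has coefficients 1,1,0,0,0,0,1,0 for degrees 0…7.
Multiplying by (1 + t + t^2) gives running coefficients 1,2,2,1,0,0,1,1 for degrees 0…7.
Finally multiplying by (1 + 2t + t^2), the product of all factors after the first has coefficients 1,4,7,7,4,1,1,3 for degrees 0…7.
[t^7] = 1·3 + 3·1 + 1·1 = 7.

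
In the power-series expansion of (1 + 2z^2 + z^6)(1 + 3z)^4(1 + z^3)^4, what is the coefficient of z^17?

432

(1 + 2z^2 + z^6) has coefficients 1,0,2,0,0,0,1 for degrees 0…6.
(1 + 3z)^4 has coefficients 1,12,54,108,81,0,0,0,0,0,0,0,0,0,0,0,0,0 for degrees 0…17.
Finally multiplying by (1 + z^3)^4, the product of all factors after the first has coefficients 1,12,54,112,129,216,438,396,324,652,534,216,433,336,54,108,81,0 for degrees 0…17.
[z^17] = 1·0 + 2·108 + 1·216 = 432.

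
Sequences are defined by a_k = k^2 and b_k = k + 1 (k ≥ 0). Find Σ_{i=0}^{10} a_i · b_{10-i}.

1210

Write out a_i and b_{10-i} for i = 0,…,10 and sum the products.
Σ = 0·11 + 1·10 + 4·9 + 9·8 + 16·7 + 25·6 + 36·5 + 49·4 + 64·3 + 81·2 + 100·1 = 1210.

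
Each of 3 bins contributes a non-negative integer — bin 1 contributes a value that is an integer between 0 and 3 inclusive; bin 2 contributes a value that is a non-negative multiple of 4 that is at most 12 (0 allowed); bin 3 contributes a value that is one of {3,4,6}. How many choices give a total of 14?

3

The generating function for the choices is (1 + t + t² + t³)·(1 + t⁴ + t⁸ + t¹²)·(t³ + t⁴ + t⁶); the count is [t¹⁴].
(1 + t + t² + t³) has coefficients 1,1,1,1 for degrees 0…3.
(1 + t⁴ + t⁸ + t¹²) has coefficients 1,0,0,0,1,0,0,0,1,0,0,0,1,0,0 for degrees 0…14.
Finally multiplying by (t³ + t⁴ + t⁶), the product of all factors after the first has coefficients 0,0,0,1,1,0,1,1,1,0,1,1,1,0,1 for degrees 0…14.
[t¹⁴] = 1·1 + 1·0 + 1·1 + 1·1 = 3.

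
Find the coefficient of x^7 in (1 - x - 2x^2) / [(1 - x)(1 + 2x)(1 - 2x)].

-42

Partial fractions give a closed form: a_n = (2/3)·1^n + (1/3)·(-2)^n.
At n = 7: a_7 = -42.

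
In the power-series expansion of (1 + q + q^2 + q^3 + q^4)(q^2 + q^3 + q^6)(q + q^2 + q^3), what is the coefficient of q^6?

(1 + q + q^2 + q^3 + q^4) has coefficients 1,1,1,1,1 for degrees 0…4.
(q^2 + q^3 + q^6) has coefficients 0,0,1,1,0,0,1 for degrees 0…6.
Finally multiplying by (q + q^2 + q^3), the product of all factors after the first has coefficients 0,0,0,1,2,2,1 for degrees 0…6.
[q^6] = 1·1 + 1·2 + 1·2 + 1·1 + 1·0 = 6.

6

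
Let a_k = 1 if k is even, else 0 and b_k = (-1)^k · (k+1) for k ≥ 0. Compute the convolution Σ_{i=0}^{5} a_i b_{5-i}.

This is [x^5] in the product of the two ordinary generating functions.
Σ = 1·(-6) + 0·5 + 1·(-4) + 0·3 + 1·(-2) + 0·1 = -12.

-12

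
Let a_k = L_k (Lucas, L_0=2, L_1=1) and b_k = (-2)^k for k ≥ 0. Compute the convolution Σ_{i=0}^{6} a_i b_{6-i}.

136

This is [x^6] in the product of the two ordinary generating functions.
Σ = 2·64 + 1·(-32) + 3·16 + 4·(-8) + 7·4 + 11·(-2) + 18·1 = 136.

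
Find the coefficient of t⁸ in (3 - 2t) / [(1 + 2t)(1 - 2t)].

768

The denominator gives the recurrence a_n = 4a_(n−2) for n ≥ 2; the numerator fixes a_0 = 3, a_1 = -2.
Iterating: 3, -2, 12, -8, 48, -32, 192, -128, 768, so a_8 = 768.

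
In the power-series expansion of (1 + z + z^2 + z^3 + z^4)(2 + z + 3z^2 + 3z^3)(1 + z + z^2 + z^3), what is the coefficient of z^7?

25

(1 + z + z^2 + z^3 + z^4) has coefficients 1,1,1,1,1 for degrees 0…4.
(2 + z + 3z^2 + 3z^3) has coefficients 2,1,3,3,0,0,0,0 for degrees 0…7.
Finally multiplying by (1 + z + z^2 + z^3), the product of all factors after the first has coefficients 2,3,6,9,7,6,3,0 for degrees 0…7.
[z^7] = 1·0 + 1·3 + 1·6 + 1·7 + 1·9 = 25.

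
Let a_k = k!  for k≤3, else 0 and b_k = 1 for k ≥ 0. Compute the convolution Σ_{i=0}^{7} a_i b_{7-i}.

10

Write out a_i and b_{7-i} for i = 0,…,7 and sum the products.
Σ = 1·1 + 1·1 + 2·1 + 6·1 + 0·1 + 0·1 + 0·1 + 0·1 = 10.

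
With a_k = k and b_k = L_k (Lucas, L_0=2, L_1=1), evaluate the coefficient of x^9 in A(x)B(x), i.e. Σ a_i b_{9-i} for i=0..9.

309

This is [x^9] in the product of the two ordinary generating functions.
Σ = 0·76 + 1·47 + 2·29 + 3·18 + 4·11 + 5·7 + 6·4 + 7·3 + 8·1 + 9·2 = 309.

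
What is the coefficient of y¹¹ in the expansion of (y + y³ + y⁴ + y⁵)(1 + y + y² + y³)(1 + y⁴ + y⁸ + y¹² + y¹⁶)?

4

(y + y³ + y⁴ + y⁵) has coefficients 0,1,0,1,1,1 for degrees 0…5.
(1 + y + y² + y³) has coefficients 1,1,1,1,0,0,0,0,0,0,0,0 for degrees 0…11.
Finally multiplying by (1 + y⁴ + y⁸ + y¹² + y¹⁶), the product of all factors after the first has coefficients 1,1,1,1,1,1,1,1,1,1,1,1 for degrees 0…11.
[y¹¹] = 1·1 + 1·1 + 1·1 + 1·1 = 4.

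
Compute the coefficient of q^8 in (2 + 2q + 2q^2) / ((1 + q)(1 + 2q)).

766

The denominator gives the recurrence a_n = −3a_(n−1) − 2a_(n−2) for n ≥ 3; the numerator fixes a_0 = 2, a_1 = -4, a_2 = 10.
Iterating: 2, -4, 10, -22, 46, -94, 190, -382, 766, so a_8 = 766.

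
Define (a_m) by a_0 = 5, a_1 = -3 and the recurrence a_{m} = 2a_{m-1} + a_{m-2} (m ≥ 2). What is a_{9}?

The ordinary generating function has denominator 1 - 2t - t^2.
Iterating the recurrence: a_0,…,a_{9} = 5, -3, -1, -5, -11, -27, -65, -157, -379, -915.

-915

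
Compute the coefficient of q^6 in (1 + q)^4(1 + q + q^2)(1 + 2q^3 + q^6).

30

(1 + q)^4 has coefficients 1,4,6,4,1 for degrees 0…4.
(1 + q + q^2) has coefficients 1,1,1,0,0,0,0 for degrees 0…6.
Finally multiplying by (1 + 2q^3 + q^6), the product of all factors after the first has coefficients 1,1,1,2,2,2,1 for degrees 0…6.
[q^6] = 1·1 + 4·2 + 6·2 + 4·2 + 1·1 = 30.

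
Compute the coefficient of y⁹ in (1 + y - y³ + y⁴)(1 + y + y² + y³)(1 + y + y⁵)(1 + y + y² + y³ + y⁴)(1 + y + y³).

34

(1 + y - y³ + y⁴) has coefficients 1,1,0,-1,1 for degrees 0…4.
(1 + y + y² + y³) has coefficients 1,1,1,1,0,0,0,0,0,0 for degrees 0…9.
Multiplying by (1 + y + y⁵) gives running coefficients 1,2,2,2,1,1,1,1,1,0 for degrees 0…9.
Multiplying by (1 + y + y² + y³ + y⁴) gives running coefficients 1,3,5,7,8,8,7,6,5,4 for degrees 0…9.
Finally multiplying by (1 + y + y³), the product of all factors after the first has coefficients 1,4,8,13,18,21,22,21,19,16 for degrees 0…9.
[y⁹] = 1·16 + 1·19 − 1·22 + 1·21 = 34.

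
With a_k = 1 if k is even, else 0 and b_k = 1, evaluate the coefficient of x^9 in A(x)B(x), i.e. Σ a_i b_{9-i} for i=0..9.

5

This is [x^9] in the product of the two ordinary generating functions.
Σ = 1·1 + 0·1 + 1·1 + 0·1 + 1·1 + 0·1 + 1·1 + 0·1 + 1·1 + 0·1 = 5.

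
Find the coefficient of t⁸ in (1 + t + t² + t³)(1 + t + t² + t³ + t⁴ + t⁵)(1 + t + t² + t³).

10

(1 + t + t² + t³) has coefficients 1,1,1,1 for degrees 0…3.
(1 + t + t² + t³ + t⁴ + t⁵) has coefficients 1,1,1,1,1,1,0,0,0 for degrees 0…8.
Finally multiplying by (1 + t + t² + t³), the product of all factors after the first has coefficients 1,2,3,4,4,4,3,2,1 for degrees 0…8.
[t⁸] = 1·1 + 1·2 + 1·3 + 1·4 = 10.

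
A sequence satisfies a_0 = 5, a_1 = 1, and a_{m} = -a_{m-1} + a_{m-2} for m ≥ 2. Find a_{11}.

-186

The ordinary generating function has denominator 1 + x - x^2.
Iterating the recurrence: a_0,…,a_{11} = 5, 1, 4, -3, 7, -10, 17, -27, 44, -71, 115, -186.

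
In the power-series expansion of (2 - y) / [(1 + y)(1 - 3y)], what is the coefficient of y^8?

8202

Partial fractions give a closed form: a_n = (3/4)·(-1)^n + (5/4)·3^n.
At n = 8: a_8 = 8202.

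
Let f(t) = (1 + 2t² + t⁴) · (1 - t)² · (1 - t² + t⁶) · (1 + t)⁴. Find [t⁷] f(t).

6

(1 + 2t² + t⁴) has coefficients 1,0,2,0,1 for degrees 0…4.
(1 - t)² has coefficients 1,-2,1,0,0,0,0,0 for degrees 0…7.
Multiplying by (1 - t² + t⁶) gives running coefficients 1,-2,0,2,-1,0,1,-2 for degrees 0…7.
Finally multiplying by (1 + t)⁴, the product of all factors after the first has coefficients 1,2,-2,-6,0,6,3,0 for degrees 0…7.
[t⁷] = 1·0 + 2·6 + 1·(-6) = 6.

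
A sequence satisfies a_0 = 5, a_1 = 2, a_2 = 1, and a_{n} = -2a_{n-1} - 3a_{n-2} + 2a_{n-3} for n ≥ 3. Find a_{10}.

-239

The ordinary generating function has denominator 1 + 2z + 3z^2 - 2z^3.
Iterating the recurrence: a_0,…,a_{10} = 5, 2, 1, 2, -3, 2, 9, -30, 37, 34, -239.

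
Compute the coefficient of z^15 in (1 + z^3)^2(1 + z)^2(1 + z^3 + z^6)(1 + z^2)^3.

(1 + z^3)^2 has coefficients 1,0,0,2,0,0,1 for degrees 0…6.
(1 + z)^2 has coefficients 1,2,1,0,0,0,0,0,0,0,0,0,0,0,0,0 for degrees 0…15.
Multiplying by (1 + z^3 + z^6) gives running coefficients 1,2,1,1,2,1,1,2,1,0,0,0,0,0,0,0 for degrees 0…15.
Finally multiplying by (1 + z^2)^3, the product of all factors after the first has coefficients 1,2,4,7,8,10,11,10,11,10,8,7,4,2,1,0 for degrees 0…15.
[z^15] = 1·0 + 2·4 + 1·10 = 18.

18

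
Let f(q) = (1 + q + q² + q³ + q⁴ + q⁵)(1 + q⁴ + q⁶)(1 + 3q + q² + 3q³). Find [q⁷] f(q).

(1 + q + q² + q³ + q⁴ + q⁵) has coefficients 1,1,1,1,1,1 for degrees 0…5.
(1 + q⁴ + q⁶) has coefficients 1,0,0,0,1,0,1,0 for degrees 0…7.
Finally multiplying by (1 + 3q + q² + 3q³), the product of all factors after the first has coefficients 1,3,1,3,1,3,2,6 for degrees 0…7.
[q⁷] = 1·6 + 1·2 + 1·3 + 1·1 + 1·3 + 1·1 = 16.

16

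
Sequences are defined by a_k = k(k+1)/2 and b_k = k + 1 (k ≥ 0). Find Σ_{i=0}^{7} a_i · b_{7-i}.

The convolution is the x^7 coefficient of A(x)B(x).
Σ = 0·8 + 1·7 + 3·6 + 6·5 + 10·4 + 15·3 + 21·2 + 28·1 = 210.

210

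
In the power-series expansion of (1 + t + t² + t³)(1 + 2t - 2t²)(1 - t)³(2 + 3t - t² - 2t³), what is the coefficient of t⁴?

17

(1 + t + t² + t³) has coefficients 1,1,1,1 for degrees 0…3.
(1 + 2t - 2t²) has coefficients 1,2,-2,0,0 for degrees 0…4.
Multiplying by (1 - t)³ gives running coefficients 1,-1,-5,11,-8 for degrees 0…4.
Finally multiplying by (2 + 3t - t² - 2t³), the product of all factors after the first has coefficients 2,1,-14,6,24 for degrees 0…4.
[t⁴] = 1·24 + 1·6 + 1·(-14) + 1·1 = 17.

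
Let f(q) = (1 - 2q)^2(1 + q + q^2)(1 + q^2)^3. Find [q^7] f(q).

(1 - 2q)^2 has coefficients 1,-4,4 for degrees 0…2.
(1 + q + q^2) has coefficients 1,1,1,0,0,0,0,0 for degrees 0…7.
Finally multiplying by (1 + q^2)^3, the product of all factors after the first has coefficients 1,1,4,3,6,3,4,1 for degrees 0…7.
[q^7] = 1·1 − 4·4 + 4·3 = -3.

-3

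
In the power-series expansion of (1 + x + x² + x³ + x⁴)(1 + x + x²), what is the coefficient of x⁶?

1

(1 + x + x² + x³ + x⁴) has coefficients 1,1,1,1,1 for degrees 0…4.
(1 + x + x²) has coefficients 1,1,1,0,0,0,0 for degrees 0…6.
[x⁶] = 1·0 + 1·0 + 1·0 + 1·0 + 1·1 = 1.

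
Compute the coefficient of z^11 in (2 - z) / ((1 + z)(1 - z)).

Partial fractions give a closed form: a_n = (3/2)·(-1)^n + (1/2)·1^n.
At n = 11: a_11 = -1.

-1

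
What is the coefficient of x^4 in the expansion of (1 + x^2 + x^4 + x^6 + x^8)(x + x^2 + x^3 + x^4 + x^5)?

(1 + x^2 + x^4 + x^6 + x^8) has coefficients 1,0,1,0,1 for degrees 0…4.
(x + x^2 + x^3 + x^4 + x^5) has coefficients 0,1,1,1,1 for degrees 0…4.
[x^4] = 1·1 + 1·1 + 1·0 = 2.

2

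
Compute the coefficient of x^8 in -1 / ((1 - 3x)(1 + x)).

-4921

Partial fractions give a closed form: a_n = (-3/4)·3^n + (-1/4)·(-1)^n.
At n = 8: a_8 = -4921.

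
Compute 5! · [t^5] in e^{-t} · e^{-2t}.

The EGF product rule gives c_5 = Σ_{k_1+k_2=5} C(5; k_1,k_2) · ∏ g_i(k_i), where e^{-t} gives (-1)^k; e^{-2t} gives (-2)^k.
g_1(k) for k = 0…5: 1, -1, 1, -1, 1, -1.
g_2(k) for k = 0…5: 1, -2, 4, -8, 16, -32.
c_5 = Σ_k C(5,k)·g_1(k)·g_2(5−k) = 1·1·(-32) + 5·(-1)·16 + 10·1·(-8) + 10·(-1)·4 + 5·1·(-2) + 1·(-1)·1 = −32 − 80 − 80 − 40 − 10 − 1 = -243.

-243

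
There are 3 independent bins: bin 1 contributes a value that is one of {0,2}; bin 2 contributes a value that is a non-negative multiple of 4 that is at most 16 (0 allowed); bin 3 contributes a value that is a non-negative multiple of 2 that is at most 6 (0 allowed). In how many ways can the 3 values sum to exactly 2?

2

The generating function for the choices is (1 + x^2)·(1 + x^4 + x^8 + x^12 + x^16)·(1 + x^2 + x^4 + x^6); the count is [x^2].
(1 + x^2) has coefficients 1,0,1 for degrees 0…2.
(1 + x^4 + x^8 + x^12 + x^16) has coefficients 1,0,0 for degrees 0…2.
Finally multiplying by (1 + x^2 + x^4 + x^6), the product of all factors after the first has coefficients 1,0,1 for degrees 0…2.
[x^2] = 1·1 + 1·1 = 2.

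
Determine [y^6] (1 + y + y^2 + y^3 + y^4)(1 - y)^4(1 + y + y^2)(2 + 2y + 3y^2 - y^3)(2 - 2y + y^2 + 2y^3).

(1 + y + y^2 + y^3 + y^4) has coefficients 1,1,1,1,1 for degrees 0…4.
(1 - y)^4 has coefficients 1,-4,6,-4,1,0,0 for degrees 0…6.
Multiplying by (1 + y + y^2) gives running coefficients 1,-3,3,-2,3,-3,1 for degrees 0…6.
Multiplying by (2 + 2y + 3y^2 - y^3) gives running coefficients 2,-4,3,-8,14,-9,7 for degrees 0…6.
Finally multiplying by (2 - 2y + y^2 + 2y^3), the product of all factors after the first has coefficients 4,-12,16,-22,39,-48,30 for degrees 0…6.
[y^6] = 1·30 + 1·(-48) + 1·39 + 1·(-22) + 1·16 = 15.

15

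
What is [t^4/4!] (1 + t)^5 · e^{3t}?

2541

The EGF product rule gives c_4 = Σ_{k_1+k_2=4} C(4; k_1,k_2) · ∏ g_i(k_i), where (1+t)^5 gives the falling factorial (5)_k; e^{3t} gives (3)^k.
g_1(k) for k = 0…4: 1, 5, 20, 60, 120.
g_2(k) for k = 0…4: 1, 3, 9, 27, 81.
c_4 = Σ_k C(4,k)·g_1(k)·g_2(4−k) = 1·1·81 + 4·5·27 + 6·20·9 + 4·60·3 + 1·120·1 = 81 + 540 + 1080 + 720 + 120 = 2541.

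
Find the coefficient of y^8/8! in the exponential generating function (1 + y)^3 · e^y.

The EGF product rule gives c_8 = Σ_{k_1+k_2=8} C(8; k_1,k_2) · ∏ g_i(k_i), where (1+y)^3 gives the falling factorial (3)_k; e^y gives (1)^k.
g_1(k) for k = 0…8: 1, 3, 6, 6, 0, 0, 0, 0, 0.
g_2(k) for k = 0…8: 1, 1, 1, 1, 1, 1, 1, 1, 1.
c_8 = Σ_k C(8,k)·g_1(k)·g_2(8−k) = 1·1·1 + 8·3·1 + 28·6·1 + 56·6·1 = 1 + 24 + 168 + 336 = 529.

529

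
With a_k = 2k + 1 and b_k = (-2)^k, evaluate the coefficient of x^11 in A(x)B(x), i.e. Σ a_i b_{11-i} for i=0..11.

Write out a_i and b_{11-i} for i = 0,…,11 and sum the products.
Σ = 1·(-2048) + 3·1024 + 5·(-512) + 7·256 + 9·(-128) + 11·64 + 13·(-32) + 15·16 + 17·(-8) + 19·4 + 21·(-2) + 23·1 = -447.

-447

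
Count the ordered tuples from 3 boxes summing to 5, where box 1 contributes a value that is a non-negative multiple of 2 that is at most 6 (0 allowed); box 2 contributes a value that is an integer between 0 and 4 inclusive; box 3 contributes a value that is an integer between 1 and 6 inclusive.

The generating function for the choices is (1 + y^2 + y^4 + y^6)·(1 + y + y^2 + y^3 + y^4)·(y + y^2 + y^3 + y^4 + y^5 + y^6); the count is [y^5].
(1 + y^2 + y^4 + y^6) has coefficients 1,0,1,0,1,0 for degrees 0…5.
(1 + y + y^2 + y^3 + y^4) has coefficients 1,1,1,1,1,0 for degrees 0…5.
Finally multiplying by (y + y^2 + y^3 + y^4 + y^5 + y^6), the product of all factors after the first has coefficients 0,1,2,3,4,5 for degrees 0…5.
[y^5] = 1·5 + 1·3 + 1·1 = 9.

9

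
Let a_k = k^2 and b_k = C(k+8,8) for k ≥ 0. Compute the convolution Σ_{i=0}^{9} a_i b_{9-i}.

The convolution is the t^9 coefficient of A(t)B(t).
Σ = 0·24310 + 1·12870 + 4·6435 + 9·3003 + 16·1287 + 25·495 + 36·165 + 49·45 + 64·9 + 81·1 = 107406.

107406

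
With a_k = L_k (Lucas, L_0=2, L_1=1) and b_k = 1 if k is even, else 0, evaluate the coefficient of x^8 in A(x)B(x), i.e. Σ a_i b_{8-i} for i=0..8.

This is [x^8] in the product of the two ordinary generating functions.
Σ = 2·1 + 1·0 + 3·1 + 4·0 + 7·1 + 11·0 + 18·1 + 29·0 + 47·1 = 77.

77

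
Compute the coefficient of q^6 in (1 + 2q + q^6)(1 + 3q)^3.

(1 + 2q + q^6) has coefficients 1,2,0,0,0,0,1 for degrees 0…6.
(1 + 3q)^3 has coefficients 1,9,27,27,0,0,0 for degrees 0…6.
[q^6] = 1·0 + 2·0 + 1·1 = 1.

1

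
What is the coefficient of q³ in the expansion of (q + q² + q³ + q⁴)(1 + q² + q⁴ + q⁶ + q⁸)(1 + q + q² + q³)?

(q + q² + q³ + q⁴) has coefficients 0,1,1,1 for degrees 0…3.
(1 + q² + q⁴ + q⁶ + q⁸) has coefficients 1,0,1,0 for degrees 0…3.
Finally multiplying by (1 + q + q² + q³), the product of all factors after the first has coefficients 1,1,2,2 for degrees 0…3.
[q³] = 1·2 + 1·1 + 1·1 = 4.

4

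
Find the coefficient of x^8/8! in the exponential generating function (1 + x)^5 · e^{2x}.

336896

The EGF product rule gives c_8 = Σ_{k_1+k_2=8} C(8; k_1,k_2) · ∏ g_i(k_i), where (1+x)^5 gives the falling factorial (5)_k; e^{2x} gives (2)^k.
g_1(k) for k = 0…8: 1, 5, 20, 60, 120, 120, 0, 0, 0.
g_2(k) for k = 0…8: 1, 2, 4, 8, 16, 32, 64, 128, 256.
c_8 = Σ_k C(8,k)·g_1(k)·g_2(8−k) = 1·1·256 + 8·5·128 + 28·20·64 + 56·60·32 + 70·120·16 + 56·120·8 = 256 + 5120 + 35840 + 107520 + 134400 + 53760 = 336896.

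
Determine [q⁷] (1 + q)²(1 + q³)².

(1 + q)² has coefficients 1,2,1 for degrees 0…2.
(1 + q³)² has coefficients 1,0,0,2,0,0,1,0 for degrees 0…7.
[q⁷] = 1·0 + 2·1 + 1·0 = 2.

2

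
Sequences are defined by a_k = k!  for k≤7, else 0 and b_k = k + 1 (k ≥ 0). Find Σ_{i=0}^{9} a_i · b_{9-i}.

18821

Write out a_i and b_{9-i} for i = 0,…,9 and sum the products.
Σ = 1·10 + 1·9 + 2·8 + 6·7 + 24·6 + 120·5 + 720·4 + 5040·3 + 0·2 + 0·1 = 18821.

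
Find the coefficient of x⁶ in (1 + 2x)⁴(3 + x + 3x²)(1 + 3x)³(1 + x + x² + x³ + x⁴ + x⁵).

23109

(1 + 2x)⁴ has coefficients 1,8,24,32,16 for degrees 0…4.
(3 + x + 3x²) has coefficients 3,1,3,0,0,0,0 for degrees 0…6.
Multiplying by (1 + 3x)³ gives running coefficients 3,28,93,135,108,81,0 for degrees 0…6.
Finally multiplying by (1 + x + x² + x³ + x⁴ + x⁵), the product of all factors after the first has coefficients 3,31,124,259,367,448,445 for degrees 0…6.
[x⁶] = 1·445 + 8·448 + 24·367 + 32·259 + 16·124 = 23109.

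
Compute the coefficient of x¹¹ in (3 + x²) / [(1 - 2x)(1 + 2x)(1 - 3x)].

984036

The denominator gives the recurrence a_n = 3a_(n−1) + 4a_(n−2) − 12a_(n−3) for n ≥ 3; the numerator fixes a_0 = 3, a_1 = 9, a_2 = 40.
Iterating: 3, 9, 40, 120, 412, 1236, 3916, 11748, 36076, 108228, 328012, 984036, so a_11 = 984036.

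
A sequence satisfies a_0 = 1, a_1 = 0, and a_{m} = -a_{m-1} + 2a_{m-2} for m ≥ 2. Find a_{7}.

-42

The ordinary generating function has denominator 1 + t - 2t^2.
Iterating the recurrence: a_0,…,a_{7} = 1, 0, 2, -2, 6, -10, 22, -42.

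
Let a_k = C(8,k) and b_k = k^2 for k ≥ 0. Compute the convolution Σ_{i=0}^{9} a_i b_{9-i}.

Write out a_i and b_{9-i} for i = 0,…,9 and sum the products.
Σ = 1·81 + 8·64 + 28·49 + 56·36 + 70·25 + 56·16 + 28·9 + 8·4 + 1·1 + 0·0 = 6912.

6912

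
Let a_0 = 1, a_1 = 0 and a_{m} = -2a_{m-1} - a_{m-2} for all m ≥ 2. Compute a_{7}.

The ordinary generating function has denominator 1 + 2q + q^2.
Iterating the recurrence: a_0,…,a_{7} = 1, 0, -1, 2, -3, 4, -5, 6.

6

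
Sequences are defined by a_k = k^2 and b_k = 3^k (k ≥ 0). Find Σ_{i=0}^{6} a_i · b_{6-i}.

This is [x^6] in the product of the two ordinary generating functions.
Σ = 0·729 + 1·243 + 4·81 + 9·27 + 16·9 + 25·3 + 36·1 = 1065.

1065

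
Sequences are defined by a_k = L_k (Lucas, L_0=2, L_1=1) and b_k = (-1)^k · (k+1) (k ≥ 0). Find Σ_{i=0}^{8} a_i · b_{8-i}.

41

This is [x^8] in the product of the two ordinary generating functions.
Σ = 2·9 + 1·(-8) + 3·7 + 4·(-6) + 7·5 + 11·(-4) + 18·3 + 29·(-2) + 47·1 = 41.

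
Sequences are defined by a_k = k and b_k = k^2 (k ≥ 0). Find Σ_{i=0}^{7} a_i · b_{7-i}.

196

The convolution is the x^7 coefficient of A(x)B(x).
Σ = 0·49 + 1·36 + 2·25 + 3·16 + 4·9 + 5·4 + 6·1 + 7·0 = 196.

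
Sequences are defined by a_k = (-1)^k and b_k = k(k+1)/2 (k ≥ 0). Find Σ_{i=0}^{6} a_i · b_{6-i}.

12

The convolution is the t^6 coefficient of A(t)B(t).
Σ = 1·21 − 1·15 + 1·10 − 1·6 + 1·3 − 1·1 + 1·0 = 12.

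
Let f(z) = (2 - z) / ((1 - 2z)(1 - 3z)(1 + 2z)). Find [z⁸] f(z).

19427

Partial fractions give a closed form: a_n = (-3/2)·2^n + (3)·3^n + (1/2)·(-2)^n.
At n = 8: a_8 = 19427.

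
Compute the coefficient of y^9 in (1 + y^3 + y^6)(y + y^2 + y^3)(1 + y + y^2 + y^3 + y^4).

5

(1 + y^3 + y^6) has coefficients 1,0,0,1,0,0,1 for degrees 0…6.
(y + y^2 + y^3) has coefficients 0,1,1,1,0,0,0,0,0,0 for degrees 0…9.
Finally multiplying by (1 + y + y^2 + y^3 + y^4), the product of all factors after the first has coefficients 0,1,2,3,3,3,2,1,0,0 for degrees 0…9.
[y^9] = 1·0 + 1·2 + 1·3 = 5.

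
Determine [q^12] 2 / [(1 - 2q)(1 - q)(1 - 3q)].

Partial fractions give a closed form: a_n = (-8)·2^n + (1)·1^n + (9)·3^n.
At n = 12: a_12 = 4750202.

4750202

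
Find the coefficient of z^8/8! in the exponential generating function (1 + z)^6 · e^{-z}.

The EGF product rule gives c_8 = Σ_{k_1+k_2=8} C(8; k_1,k_2) · ∏ g_i(k_i), where (1+z)^6 gives the falling factorial (6)_k; e^{-z} gives (-1)^k.
g_1(k) for k = 0…8: 1, 6, 30, 120, 360, 720, 720, 0, 0.
g_2(k) for k = 0…8: 1, -1, 1, -1, 1, -1, 1, -1, 1.
c_8 = Σ_k C(8,k)·g_1(k)·g_2(8−k) = 1·1·1 + 8·6·(-1) + 28·30·1 + 56·120·(-1) + 70·360·1 + 56·720·(-1) + 28·720·1 = 1 − 48 + 840 − 6720 + 25200 − 40320 + 20160 = -887.

-887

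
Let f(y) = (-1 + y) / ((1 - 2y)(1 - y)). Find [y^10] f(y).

The denominator gives the recurrence a_n = 3a_(n−1) − 2a_(n−2) for n ≥ 2; the numerator fixes a_0 = -1, a_1 = -2.
Iterating: -1, -2, -4, -8, -16, -32, -64, -128, -256, -512, -1024, so a_10 = -1024.

-1024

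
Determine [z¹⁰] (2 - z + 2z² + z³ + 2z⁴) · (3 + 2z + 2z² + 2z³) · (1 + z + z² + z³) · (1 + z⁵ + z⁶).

(2 - z + 2z² + z³ + 2z⁴) has coefficients 2,-1,2,1,2 for degrees 0…4.
(3 + 2z + 2z² + 2z³) has coefficients 3,2,2,2,0,0,0,0,0,0,0 for degrees 0…10.
Multiplying by (1 + z + z² + z³) gives running coefficients 3,5,7,9,6,4,2,0,0,0,0 for degrees 0…10.
Finally multiplying by (1 + z⁵ + z⁶), the product of all factors after the first has coefficients 3,5,7,9,6,7,10,12,16,15,10 for degrees 0…10.
[z¹⁰] = 2·10 − 1·15 + 2·16 + 1·12 + 2·10 = 69.

69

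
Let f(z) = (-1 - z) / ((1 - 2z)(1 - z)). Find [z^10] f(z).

-3070

Partial fractions give a closed form: a_n = (-3)·2^n + (2)·1^n.
At n = 10: a_10 = -3070.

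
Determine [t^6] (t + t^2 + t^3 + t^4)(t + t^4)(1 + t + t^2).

(t + t^2 + t^3 + t^4) has coefficients 0,1,1,1,1 for degrees 0…4.
(t + t^4) has coefficients 0,1,0,0,1,0,0 for degrees 0…6.
Finally multiplying by (1 + t + t^2), the product of all factors after the first has coefficients 0,1,1,1,1,1,1 for degrees 0…6.
[t^6] = 1·1 + 1·1 + 1·1 + 1·1 = 4.

4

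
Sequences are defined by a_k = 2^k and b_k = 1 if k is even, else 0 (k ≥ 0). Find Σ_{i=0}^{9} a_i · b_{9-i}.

682

This is [x^9] in the product of the two ordinary generating functions.
Σ = 1·0 + 2·1 + 4·0 + 8·1 + 16·0 + 32·1 + 64·0 + 128·1 + 256·0 + 512·1 = 682.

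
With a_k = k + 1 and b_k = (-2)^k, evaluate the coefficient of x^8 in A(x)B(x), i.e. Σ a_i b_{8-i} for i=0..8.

117

Write out a_i and b_{8-i} for i = 0,…,8 and sum the products.
Σ = 1·256 + 2·(-128) + 3·64 + 4·(-32) + 5·16 + 6·(-8) + 7·4 + 8·(-2) + 9·1 = 117.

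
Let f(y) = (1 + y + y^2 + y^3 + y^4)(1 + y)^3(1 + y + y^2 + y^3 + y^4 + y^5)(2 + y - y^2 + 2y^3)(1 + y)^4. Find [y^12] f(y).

(1 + y + y^2 + y^3 + y^4) has coefficients 1,1,1,1,1 for degrees 0…4.
(1 + y)^3 has coefficients 1,3,3,1,0,0,0,0,0,0,0,0,0 for degrees 0…12.
Multiplying by (1 + y + y^2 + y^3 + y^4 + y^5) gives running coefficients 1,4,7,8,8,8,7,4,1,0,0,0,0 for degrees 0…12.
Multiplying by (2 + y - y^2 + 2y^3) gives running coefficients 2,9,17,21,25,30,30,23,15,11,7,2,0 for degrees 0…12.
Finally multiplying by (1 + y)^4, the product of all factors after the first has coefficients 2,17,65,151,249,333,401,444,432,359,263,179,109 for degrees 0…12.
[y^12] = 1·109 + 1·179 + 1·263 + 1·359 + 1·432 = 1342.

1342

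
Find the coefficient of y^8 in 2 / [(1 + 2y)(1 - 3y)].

The denominator gives the recurrence a_n = a_(n−1) + 6a_(n−2) for n ≥ 2; the numerator fixes a_0 = 2, a_1 = 2.
Iterating: 2, 2, 14, 26, 110, 266, 926, 2522, 8078, so a_8 = 8078.

8078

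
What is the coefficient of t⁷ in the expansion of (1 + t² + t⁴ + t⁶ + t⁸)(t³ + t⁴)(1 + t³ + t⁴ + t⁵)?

(1 + t² + t⁴ + t⁶ + t⁸) has coefficients 1,0,1,0,1,0,1,0 for degrees 0…7.
(t³ + t⁴) has coefficients 0,0,0,1,1,0,0,0 for degrees 0…7.
Finally multiplying by (1 + t³ + t⁴ + t⁵), the product of all factors after the first has coefficients 0,0,0,1,1,0,1,2 for degrees 0…7.
[t⁷] = 1·2 + 1·0 + 1·1 + 1·0 = 3.

3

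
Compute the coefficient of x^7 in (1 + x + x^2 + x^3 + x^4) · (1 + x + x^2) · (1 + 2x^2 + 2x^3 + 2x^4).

16

(1 + x + x^2 + x^3 + x^4) has coefficients 1,1,1,1,1 for degrees 0…4.
(1 + x + x^2) has coefficients 1,1,1,0,0,0,0,0 for degrees 0…7.
Finally multiplying by (1 + 2x^2 + 2x^3 + 2x^4), the product of all factors after the first has coefficients 1,1,3,4,6,4,2,0 for degrees 0…7.
[x^7] = 1·0 + 1·2 + 1·4 + 1·6 + 1·4 = 16.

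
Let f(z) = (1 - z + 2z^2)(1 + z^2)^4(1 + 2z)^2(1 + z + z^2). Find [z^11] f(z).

(1 - z + 2z^2) has coefficients 1,-1,2 for degrees 0…2.
(1 + z^2)^4 has coefficients 1,0,4,0,6,0,4,0,1,0,0,0 for degrees 0…11.
Multiplying by (1 + 2z)^2 gives running coefficients 1,4,8,16,22,24,28,16,17,4,4,0 for degrees 0…11.
Finally multiplying by (1 + z + z^2), the product of all factors after the first has coefficients 1,5,13,28,46,62,74,68,61,37,25,8 for degrees 0…11.
[z^11] = 1·8 − 1·25 + 2·37 = 57.

57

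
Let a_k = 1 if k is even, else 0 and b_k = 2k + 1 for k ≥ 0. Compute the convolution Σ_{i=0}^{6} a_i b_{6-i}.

28

Write out a_i and b_{6-i} for i = 0,…,6 and sum the products.
Σ = 1·13 + 0·11 + 1·9 + 0·7 + 1·5 + 0·3 + 1·1 = 28.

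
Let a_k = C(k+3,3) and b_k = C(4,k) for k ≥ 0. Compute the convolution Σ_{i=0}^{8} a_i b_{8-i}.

Write out a_i and b_{8-i} for i = 0,…,8 and sum the products.
Σ = 1·0 + 4·0 + 10·0 + 20·0 + 35·1 + 56·4 + 84·6 + 120·4 + 165·1 = 1408.

1408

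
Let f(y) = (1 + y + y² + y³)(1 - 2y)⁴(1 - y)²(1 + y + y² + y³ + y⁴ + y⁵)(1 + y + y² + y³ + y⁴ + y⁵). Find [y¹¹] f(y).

(1 + y + y² + y³) has coefficients 1,1,1,1 for degrees 0…3.
(1 - 2y)⁴ has coefficients 1,-8,24,-32,16,0,0,0,0,0,0,0 for degrees 0…11.
Multiplying by (1 - y)² gives running coefficients 1,-10,41,-88,104,-64,16,0,0,0,0,0 for degrees 0…11.
Multiplying by (1 + y + y² + y³ + y⁴ + y⁵) gives running coefficients 1,-9,32,-56,48,-16,-1,9,-32,56,-48,16 for degrees 0…11.
Finally multiplying by (1 + y + y² + y³ + y⁴ + y⁵), the product of all factors after the first has coefficients 1,-8,24,-32,16,0,-2,16,-48,64,-32,0 for degrees 0…11.
[y¹¹] = 1·0 + 1·(-32) + 1·64 + 1·(-48) = -16.

-16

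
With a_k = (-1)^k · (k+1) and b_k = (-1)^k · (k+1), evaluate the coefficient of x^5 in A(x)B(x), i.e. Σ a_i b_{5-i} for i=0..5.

-56

Write out a_i and b_{5-i} for i = 0,…,5 and sum the products.
Σ = 1·(-6) − 2·5 + 3·(-4) − 4·3 + 5·(-2) − 6·1 = -56.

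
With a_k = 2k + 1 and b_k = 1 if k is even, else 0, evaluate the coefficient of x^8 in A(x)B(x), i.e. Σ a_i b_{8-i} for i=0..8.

This is [x^8] in the product of the two ordinary generating functions.
Σ = 1·1 + 3·0 + 5·1 + 7·0 + 9·1 + 11·0 + 13·1 + 15·0 + 17·1 = 45.

45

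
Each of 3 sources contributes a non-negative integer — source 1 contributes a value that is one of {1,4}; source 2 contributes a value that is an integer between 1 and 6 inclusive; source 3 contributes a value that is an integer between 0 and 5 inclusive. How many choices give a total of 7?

The generating function for the choices is (z + z⁴)·(z + z² + z³ + z⁴ + z⁵ + z⁶)·(1 + z + z² + z³ + z⁴ + z⁵); the count is [z⁷].
(z + z⁴) has coefficients 0,1,0,0,1 for degrees 0…4.
(z + z² + z³ + z⁴ + z⁵ + z⁶) has coefficients 0,1,1,1,1,1,1,0 for degrees 0…7.
Finally multiplying by (1 + z + z² + z³ + z⁴ + z⁵), the product of all factors after the first has coefficients 0,1,2,3,4,5,6,5 for degrees 0…7.
[z⁷] = 1·6 + 1·3 = 9.

9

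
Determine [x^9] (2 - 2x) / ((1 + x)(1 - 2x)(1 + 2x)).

Partial fractions give a closed form: a_n = (-4/3)·(-1)^n + (1/3)·2^n + (3)·(-2)^n.
At n = 9: a_9 = -1364.

-1364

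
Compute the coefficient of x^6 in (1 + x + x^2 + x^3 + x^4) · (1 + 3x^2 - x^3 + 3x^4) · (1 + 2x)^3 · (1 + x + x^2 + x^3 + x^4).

(1 + x + x^2 + x^3 + x^4) has coefficients 1,1,1,1,1 for degrees 0…4.
(1 + 3x^2 - x^3 + 3x^4) has coefficients 1,0,3,-1,3,0,0 for degrees 0…6.
Multiplying by (1 + 2x)^3 gives running coefficients 1,6,15,25,33,30,28 for degrees 0…6.
Finally multiplying by (1 + x + x^2 + x^3 + x^4), the product of all factors after the first has coefficients 1,7,22,47,80,109,131 for degrees 0…6.
[x^6] = 1·131 + 1·109 + 1·80 + 1·47 + 1·22 = 389.

389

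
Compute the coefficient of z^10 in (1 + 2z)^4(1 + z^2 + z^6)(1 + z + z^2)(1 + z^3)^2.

291

(1 + 2z)^4 has coefficients 1,8,24,32,16 for degrees 0…4.
(1 + z^2 + z^6) has coefficients 1,0,1,0,0,0,1,0,0,0,0 for degrees 0…10.
Multiplying by (1 + z + z^2) gives running coefficients 1,1,2,1,1,0,1,1,1,0,0 for degrees 0…10.
Finally multiplying by (1 + z^3)^2, the product of all factors after the first has coefficients 1,1,2,3,3,4,4,4,3,3,3 for degrees 0…10.
[z^10] = 1·3 + 8·3 + 24·3 + 32·4 + 16·4 = 291.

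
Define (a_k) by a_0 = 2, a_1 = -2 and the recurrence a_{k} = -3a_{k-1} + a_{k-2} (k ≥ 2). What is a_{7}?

-3098

The ordinary generating function has denominator 1 + 3z - z^2.
Iterating the recurrence: a_0,…,a_{7} = 2, -2, 8, -26, 86, -284, 938, -3098.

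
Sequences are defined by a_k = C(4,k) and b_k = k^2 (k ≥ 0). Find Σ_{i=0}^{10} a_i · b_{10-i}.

This is [x^10] in the product of the two ordinary generating functions.
Σ = 1·100 + 4·81 + 6·64 + 4·49 + 1·36 + 0·25 + 0·16 + 0·9 + 0·4 + 0·1 + 0·0 = 1040.

1040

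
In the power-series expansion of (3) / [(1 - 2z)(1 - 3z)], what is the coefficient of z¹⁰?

Partial fractions give a closed form: a_n = (-6)·2^n + (9)·3^n.
At n = 10: a_10 = 525297.

525297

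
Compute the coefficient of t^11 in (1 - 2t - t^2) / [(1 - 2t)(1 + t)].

-342

The denominator gives the recurrence a_n = a_(n−1) + 2a_(n−2) for n ≥ 3; the numerator fixes a_0 = 1, a_1 = -1, a_2 = 0.
Iterating: 1, -1, 0, -2, -2, -6, -10, -22, -42, -86, -170, -342, so a_11 = -342.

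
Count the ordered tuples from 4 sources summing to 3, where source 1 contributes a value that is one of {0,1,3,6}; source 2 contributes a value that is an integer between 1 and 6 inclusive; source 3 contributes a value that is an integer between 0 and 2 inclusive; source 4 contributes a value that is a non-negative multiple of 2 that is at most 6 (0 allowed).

6

The generating function for the choices is (1 + t + t^3 + t^6)·(t + t^2 + t^3 + t^4 + t^5 + t^6)·(1 + t + t^2)·(1 + t^2 + t^4 + t^6); the count is [t^3].
(1 + t + t^3 + t^6) has coefficients 1,1,0,1 for degrees 0…3.
(t + t^2 + t^3 + t^4 + t^5 + t^6) has coefficients 0,1,1,1 for degrees 0…3.
Multiplying by (1 + t + t^2) gives running coefficients 0,1,2,3 for degrees 0…3.
Finally multiplying by (1 + t^2 + t^4 + t^6), the product of all factors after the first has coefficients 0,1,2,4 for degrees 0…3.
[t^3] = 1·4 + 1·2 + 1·0 = 6.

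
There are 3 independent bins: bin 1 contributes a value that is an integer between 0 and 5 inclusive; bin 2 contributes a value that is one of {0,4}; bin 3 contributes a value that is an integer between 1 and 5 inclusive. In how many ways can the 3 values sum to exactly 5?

The generating function for the choices is (1 + t + t² + t³ + t⁴ + t⁵)·(1 + t⁴)·(t + t² + t³ + t⁴ + t⁵); the count is [t⁵].
(1 + t + t² + t³ + t⁴ + t⁵) has coefficients 1,1,1,1,1,1 for degrees 0…5.
(1 + t⁴) has coefficients 1,0,0,0,1,0 for degrees 0…5.
Finally multiplying by (t + t² + t³ + t⁴ + t⁵), the product of all factors after the first has coefficients 0,1,1,1,1,2 for degrees 0…5.
[t⁵] = 1·2 + 1·1 + 1·1 + 1·1 + 1·1 + 1·0 = 6.

6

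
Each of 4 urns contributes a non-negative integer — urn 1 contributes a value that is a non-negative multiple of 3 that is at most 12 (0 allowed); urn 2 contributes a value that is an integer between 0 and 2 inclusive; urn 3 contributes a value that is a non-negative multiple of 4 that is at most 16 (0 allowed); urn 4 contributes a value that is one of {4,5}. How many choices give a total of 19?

7

The generating function for the choices is (1 + x³ + x⁶ + x⁹ + x¹²)·(1 + x + x²)·(1 + x⁴ + x⁸ + x¹² + x¹⁶)·(x⁴ + x⁵); the count is [x¹⁹].
(1 + x³ + x⁶ + x⁹ + x¹²) has coefficients 1,0,0,1,0,0,1,0,0,1,0,0,1 for degrees 0…12.
(1 + x + x²) has coefficients 1,1,1,0,0,0,0,0,0,0,0,0,0,0,0,0,0,0,0,0 for degrees 0…19.
Multiplying by (1 + x⁴ + x⁸ + x¹² + x¹⁶) gives running coefficients 1,1,1,0,1,1,1,0,1,1,1,0,1,1,1,0,1,1,1,0 for degrees 0…19.
Finally multiplying by (x⁴ + x⁵), the product of all factors after the first has coefficients 0,0,0,0,1,2,2,1,1,2,2,1,1,2,2,1,1,2,2,1 for degrees 0…19.
[x¹⁹] = 1·1 + 1·1 + 1·2 + 1·2 + 1·1 = 7.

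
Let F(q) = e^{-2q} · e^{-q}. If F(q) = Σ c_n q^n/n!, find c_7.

-2187

The EGF product rule gives c_7 = Σ_{k_1+k_2=7} C(7; k_1,k_2) · ∏ g_i(k_i), where e^{-2q} gives (-2)^k; e^{-q} gives (-1)^k.
g_1(k) for k = 0…7: 1, -2, 4, -8, 16, -32, 64, -128.
g_2(k) for k = 0…7: 1, -1, 1, -1, 1, -1, 1, -1.
c_7 = Σ_k C(7,k)·g_1(k)·g_2(7−k) = 1·1·(-1) + 7·(-2)·1 + 21·4·(-1) + 35·(-8)·1 + 35·16·(-1) + 21·(-32)·1 + 7·64·(-1) + 1·(-128)·1 = −1 − 14 − 84 − 280 − 560 − 672 − 448 − 128 = -2187.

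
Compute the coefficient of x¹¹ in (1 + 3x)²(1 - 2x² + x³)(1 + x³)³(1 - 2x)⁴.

-2318

(1 + 3x)² has coefficients 1,6,9 for degrees 0…2.
(1 - 2x² + x³) has coefficients 1,0,-2,1,0,0,0,0,0,0,0,0 for degrees 0…11.
Multiplying by (1 + x³)³ gives running coefficients 1,0,-2,4,0,-6,6,0,-6,4,0,-2 for degrees 0…11.
Finally multiplying by (1 - 2x)⁴, the product of all factors after the first has coefficients 1,-8,22,-12,-64,154,-106,-128,330,-236,-80,286 for degrees 0…11.
[x¹¹] = 1·286 + 6·(-80) + 9·(-236) = -2318.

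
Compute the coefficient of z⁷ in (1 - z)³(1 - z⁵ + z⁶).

(1 - z)³ has coefficients 1,-3,3,-1 for degrees 0…3.
(1 - z⁵ + z⁶) has coefficients 1,0,0,0,0,-1,1,0 for degrees 0…7.
[z⁷] = 1·0 − 3·1 + 3·(-1) − 1·0 = -6.

-6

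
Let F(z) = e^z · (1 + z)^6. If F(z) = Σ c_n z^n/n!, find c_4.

1045

The EGF product rule gives c_4 = Σ_{k_1+k_2=4} C(4; k_1,k_2) · ∏ g_i(k_i), where e^z gives (1)^k; (1+z)^6 gives the falling factorial (6)_k.
g_1(k) for k = 0…4: 1, 1, 1, 1, 1.
g_2(k) for k = 0…4: 1, 6, 30, 120, 360.
c_4 = Σ_k C(4,k)·g_1(k)·g_2(4−k) = 1·1·360 + 4·1·120 + 6·1·30 + 4·1·6 + 1·1·1 = 360 + 480 + 180 + 24 + 1 = 1045.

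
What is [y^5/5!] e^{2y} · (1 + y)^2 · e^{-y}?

31

The EGF product rule gives c_5 = Σ_{k_1+k_2+k_3=5} C(5; k_1,k_2,k_3) · ∏ g_i(k_i), where e^{2y} gives (2)^k; (1+y)^2 gives the falling factorial (2)_k; e^{-y} gives (-1)^k.
g_1(k) for k = 0…5: 1, 2, 4, 8, 16, 32.
g_2(k) for k = 0…5: 1, 2, 2, 0, 0, 0.
g_3(k) for k = 0…5: 1, -1, 1, -1, 1, -1.
First combine the last two factors: h(k) = Σ_j C(k,j)·g_2(j)·g_3(k−j) for k = 0…5: 1, 1, -1, -1, 5, -11.
c_5 = Σ_k C(5,k)·g_1(k)·h(5−k) = 1·1·(-11) + 5·2·5 + 10·4·(-1) + 10·8·(-1) + 5·16·1 + 1·32·1 = −11 + 50 − 40 − 80 + 80 + 32 = 31.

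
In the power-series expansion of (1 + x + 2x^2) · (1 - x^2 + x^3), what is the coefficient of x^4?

-1

(1 + x + 2x^2) has coefficients 1,1,2 for degrees 0…2.
(1 - x^2 + x^3) has coefficients 1,0,-1,1,0 for degrees 0…4.
[x^4] = 1·0 + 1·1 + 2·(-1) = -1.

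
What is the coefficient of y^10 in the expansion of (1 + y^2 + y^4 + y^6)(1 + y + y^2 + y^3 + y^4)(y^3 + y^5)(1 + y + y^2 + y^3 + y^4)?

22

(1 + y^2 + y^4 + y^6) has coefficients 1,0,1,0,1,0,1 for degrees 0…6.
(1 + y + y^2 + y^3 + y^4) has coefficients 1,1,1,1,1,0,0,0,0,0,0 for degrees 0…10.
Multiplying by (y^3 + y^5) gives running coefficients 0,0,0,1,1,2,2,2,1,1,0 for degrees 0…10.
Finally multiplying by (1 + y + y^2 + y^3 + y^4), the product of all factors after the first has coefficients 0,0,0,1,2,4,6,8,8,8,6 for degrees 0…10.
[y^10] = 1·6 + 1·8 + 1·6 + 1·2 = 22.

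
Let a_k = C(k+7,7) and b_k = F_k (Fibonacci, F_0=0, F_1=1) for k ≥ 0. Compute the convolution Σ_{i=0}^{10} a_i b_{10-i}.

39130

The convolution is the t^10 coefficient of A(t)B(t).
Σ = 1·55 + 8·34 + 36·21 + 120·13 + 330·8 + 792·5 + 1716·3 + 3432·2 + 6435·1 + 11440·1 + 19448·0 = 39130.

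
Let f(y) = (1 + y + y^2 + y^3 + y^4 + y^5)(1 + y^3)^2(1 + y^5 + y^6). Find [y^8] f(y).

(1 + y + y^2 + y^3 + y^4 + y^5) has coefficients 1,1,1,1,1,1 for degrees 0…5.
(1 + y^3)^2 has coefficients 1,0,0,2,0,0,1,0,0 for degrees 0…8.
Finally multiplying by (1 + y^5 + y^6), the product of all factors after the first has coefficients 1,0,0,2,0,1,2,0,2 for degrees 0…8.
[y^8] = 1·2 + 1·0 + 1·2 + 1·1 + 1·0 + 1·2 = 7.

7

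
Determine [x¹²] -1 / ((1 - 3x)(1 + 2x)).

Partial fractions give a closed form: a_n = (-3/5)·3^n + (-2/5)·(-2)^n.
At n = 12: a_12 = -320503.

-320503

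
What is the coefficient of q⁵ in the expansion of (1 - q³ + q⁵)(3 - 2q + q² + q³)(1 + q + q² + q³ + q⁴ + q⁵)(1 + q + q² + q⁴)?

7

(1 - q³ + q⁵) has coefficients 1,0,0,-1,0,1 for degrees 0…5.
(3 - 2q + q² + q³) has coefficients 3,-2,1,1,0,0 for degrees 0…5.
Multiplying by (1 + q + q² + q³ + q⁴ + q⁵) gives running coefficients 3,1,2,3,3,3 for degrees 0…5.
Finally multiplying by (1 + q + q² + q⁴), the product of all factors after the first has coefficients 3,4,6,6,11,10 for degrees 0…5.
[q⁵] = 1·10 − 1·6 + 1·3 = 7.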